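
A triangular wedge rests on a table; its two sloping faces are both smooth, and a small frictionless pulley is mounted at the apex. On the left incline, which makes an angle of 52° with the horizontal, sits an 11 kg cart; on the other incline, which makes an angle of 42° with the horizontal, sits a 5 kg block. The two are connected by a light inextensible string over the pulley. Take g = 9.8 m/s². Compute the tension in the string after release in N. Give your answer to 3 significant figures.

Resolve each weight along its own incline: the 11 kg mass has component 11 × 9.8 × sin 52° = 84.948 N down its slope, and the 5 kg mass has 5 × 9.8 × sin 42° = 32.787 N down its slope.
The 11 kg side's 84.948 N exceeds the other side's 32.787 N, so that mass slides down and the 5 kg mass slides up. Taking that direction as positive, Newton's second law for the whole system gives 84.948 − 32.787 = (11 + 5) a, so a = 52.161 / 16 = 3.2601 m/s².
For the 5 kg mass (up-slope positive): T − 32.787 = 5 × 3.2601, so T = 49.087 N.

49.1 N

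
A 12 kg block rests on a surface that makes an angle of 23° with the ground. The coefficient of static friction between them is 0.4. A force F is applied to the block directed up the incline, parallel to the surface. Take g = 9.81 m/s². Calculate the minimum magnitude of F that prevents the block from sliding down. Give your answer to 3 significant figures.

2.65 N

The normal force is N = mg cos 23° = 108.362 N. With F at its minimum the block is on the verge of sliding down, so static friction is at its maximum μ_s N = 0.4 × 108.362 = 43.345 N and acts up the slope.
Equilibrium along the incline: F + μ_s N = mg sin 23°, so F = 45.997 − 43.345 = 2.652 N.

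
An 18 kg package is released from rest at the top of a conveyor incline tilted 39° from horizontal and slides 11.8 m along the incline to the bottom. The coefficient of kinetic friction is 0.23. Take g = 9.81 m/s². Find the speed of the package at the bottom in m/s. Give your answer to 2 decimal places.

The weight component along the incline is mg sin 39° = 111.125 N and the normal force is N = mg cos 39° = 137.228 N.
Friction up the slope is f = μN = 0.23 × 137.228 = 31.562 N, so the net downslope force is 111.125 − 31.562 = 79.563 N and a = 79.563 / 18 = 4.4202 m/s².
Starting from rest over a distance of 11.8 m, v² = 2aL = 2 × 4.4202 × 11.8 = 104.3167, so v = 10.2136 m/s.

10.21 m/s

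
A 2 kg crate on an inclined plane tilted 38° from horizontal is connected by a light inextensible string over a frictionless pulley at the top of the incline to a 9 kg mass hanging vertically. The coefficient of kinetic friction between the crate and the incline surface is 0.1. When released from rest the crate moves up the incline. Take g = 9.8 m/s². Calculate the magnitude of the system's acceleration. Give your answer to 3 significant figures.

6.78 m/s²

For the crate on the incline: the weight component along the slope is m₁g sin 38° = 2 × 9.8 × 0.6157 = 12.068 N and the normal force is N = m₁g cos 38° = 15.445 N.
Kinetic friction opposes the crate's motion up the incline: f = μN = 0.1 × 15.445 = 1.545 N acting down the slope.
Newton's second law for the crate (up-slope positive): T − 12.068 − 1.545 = 2 a. For the hanging mass (downward positive): 9 × 9.8 − T = 9 a.
Adding the two equations eliminates T: 74.587 = 11 a, so a = 6.7806 m/s².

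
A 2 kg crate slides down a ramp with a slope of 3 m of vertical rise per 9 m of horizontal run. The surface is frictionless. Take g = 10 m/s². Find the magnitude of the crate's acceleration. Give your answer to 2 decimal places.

3.16 m/s²

Resolving the weight along the incline: the component pulling the crate down the slope is mg sin 18.43° = 2 × 10 × 0.3162 = 6.324 N, and the normal force is N = mg cos 18.43° = 2 × 10 × 0.9487 = 18.974 N.
With no friction the net force along the incline is 6.324 N, so a = g sin 18.43° = 6.324 / 2 = 3.1620 m/s².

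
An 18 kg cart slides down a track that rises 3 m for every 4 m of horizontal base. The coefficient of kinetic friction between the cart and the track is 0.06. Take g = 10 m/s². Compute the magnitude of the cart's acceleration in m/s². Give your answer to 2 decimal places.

5.52 m/s²

Resolving the weight along the incline: the component pulling the cart down the slope is mg sin 36.87° = 18 × 10 × 0.6000 = 108.000 N, and the normal force is N = mg cos 36.87° = 18 × 10 × 0.8000 = 144.000 N.
Kinetic friction acts up the slope with magnitude f = μN = 0.06 × 144.000 = 8.640 N.
Net force along the incline is 108.000 − 8.640 = 99.360 N, so a = 99.360 / 18 = 5.5200 m/s².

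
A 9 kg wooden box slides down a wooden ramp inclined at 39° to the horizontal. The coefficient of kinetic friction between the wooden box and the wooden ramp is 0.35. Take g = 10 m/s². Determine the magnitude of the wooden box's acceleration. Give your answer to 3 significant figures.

Resolving the weight along the incline: the component pulling the wooden box down the slope is mg sin 39° = 9 × 10 × 0.6293 = 56.637 N, and the normal force is N = mg cos 39° = 9 × 10 × 0.7771 = 69.939 N.
Kinetic friction acts up the slope with magnitude f = μN = 0.35 × 69.939 = 24.479 N.
Net force along the incline is 56.637 − 24.479 = 32.158 N, so a = 32.158 / 9 = 3.5731 m/s².

3.57 m/s²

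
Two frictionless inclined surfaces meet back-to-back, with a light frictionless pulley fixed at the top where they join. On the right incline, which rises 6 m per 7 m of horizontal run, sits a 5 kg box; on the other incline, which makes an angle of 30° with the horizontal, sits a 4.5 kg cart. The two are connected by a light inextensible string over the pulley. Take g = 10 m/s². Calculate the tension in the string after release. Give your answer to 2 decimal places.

Resolve each weight along its own incline: the 5 kg mass has component 5 × 10 × sin 40.60° = 32.540 N down its slope, and the 4.5 kg mass has 4.5 × 10 × sin 30° = 22.500 N down its slope.
The 5 kg side's 32.540 N exceeds the other side's 22.500 N, so that mass slides down and the 4.5 kg mass slides up. Taking that direction as positive, Newton's second law for the whole system gives 32.540 − 22.500 = (5 + 4.5) a, so a = 10.040 / 9.5 = 1.0568 m/s².
For the 4.5 kg mass (up-slope positive): T − 22.500 = 4.5 × 1.0568, so T = 27.256 N.

27.26 N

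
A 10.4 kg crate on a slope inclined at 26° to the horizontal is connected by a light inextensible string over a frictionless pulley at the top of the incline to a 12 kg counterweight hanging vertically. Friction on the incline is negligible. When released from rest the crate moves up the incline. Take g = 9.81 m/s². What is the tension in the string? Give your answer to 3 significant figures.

For the crate on the incline: the weight component along the slope is m₁g sin 26° = 10.4 × 9.81 × 0.4384 = 44.727 N and the normal force is N = m₁g cos 26° = 91.699 N.
Newton's second law for the crate (up-slope positive): T − 44.727 = 10.4 a. For the hanging counterweight (downward positive): 12 × 9.81 − T = 12 a.
Adding the two equations eliminates T: 72.993 = 22.4 a, so a = 3.2586 m/s².
Then from the hanging counterweight's equation, T = 12 × (9.81 − 3.2586) = 78.617 N.

78.6 N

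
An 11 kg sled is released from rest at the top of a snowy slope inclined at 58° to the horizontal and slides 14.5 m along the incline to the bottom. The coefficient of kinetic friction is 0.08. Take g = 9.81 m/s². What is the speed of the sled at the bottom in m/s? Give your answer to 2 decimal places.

The weight component along the incline is mg sin 58° = 91.513 N and the normal force is N = mg cos 58° = 57.184 N.
Friction up the slope is f = μN = 0.08 × 57.184 = 4.575 N, so the net downslope force is 91.513 − 4.575 = 86.938 N and a = 86.938 / 11 = 7.9035 m/s².
Starting from rest over a distance of 14.5 m, v² = 2aL = 2 × 7.9035 × 14.5 = 229.2015, so v = 15.1394 m/s.

15.14 m/s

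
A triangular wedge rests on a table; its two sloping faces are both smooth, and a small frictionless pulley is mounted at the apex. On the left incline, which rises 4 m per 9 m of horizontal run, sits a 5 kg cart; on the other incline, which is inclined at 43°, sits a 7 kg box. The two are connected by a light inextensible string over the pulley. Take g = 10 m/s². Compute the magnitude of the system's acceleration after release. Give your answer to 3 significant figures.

Resolve each weight along its own incline: the 5 kg mass has component 5 × 10 × sin 23.96° = 20.307 N down its slope, and the 7 kg mass has 7 × 10 × sin 43° = 47.740 N down its slope.
The 7 kg side's 47.740 N exceeds the other side's 20.307 N, so that mass slides down and the 5 kg mass slides up. Taking that direction as positive, Newton's second law for the whole system gives 47.740 − 20.307 = (5 + 7) a, so a = 27.433 / 12 = 2.2861 m/s².

2.29 m/s²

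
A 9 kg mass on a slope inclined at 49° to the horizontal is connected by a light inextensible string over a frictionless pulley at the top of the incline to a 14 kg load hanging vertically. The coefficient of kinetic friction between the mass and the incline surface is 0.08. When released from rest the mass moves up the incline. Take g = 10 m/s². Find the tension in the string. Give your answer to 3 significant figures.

For the mass on the incline: the weight component along the slope is m₁g sin 49° = 9 × 10 × 0.7547 = 67.923 N and the normal force is N = m₁g cos 49° = 59.045 N.
Kinetic friction opposes the mass's motion up the incline: f = μN = 0.08 × 59.045 = 4.724 N acting down the slope.
Newton's second law for the mass (up-slope positive): T − 67.923 − 4.724 = 9 a. For the hanging load (downward positive): 14 × 10 − T = 14 a.
Adding the two equations eliminates T: 67.353 = 23 a, so a = 2.9284 m/s².
Then from the hanging load's equation, T = 14 × (10 − 2.9284) = 99.002 N.

99.0 N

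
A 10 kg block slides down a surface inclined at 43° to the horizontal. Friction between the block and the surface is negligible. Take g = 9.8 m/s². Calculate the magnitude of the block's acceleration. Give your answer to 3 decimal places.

6.684 m/s²

Resolving the weight along the incline: the component pulling the block down the slope is mg sin 43° = 10 × 9.8 × 0.6820 = 66.836 N, and the normal force is N = mg cos 43° = 10 × 9.8 × 0.7314 = 71.677 N.
With no friction the net force along the incline is 66.836 N, so a = g sin 43° = 66.836 / 10 = 6.6836 m/s².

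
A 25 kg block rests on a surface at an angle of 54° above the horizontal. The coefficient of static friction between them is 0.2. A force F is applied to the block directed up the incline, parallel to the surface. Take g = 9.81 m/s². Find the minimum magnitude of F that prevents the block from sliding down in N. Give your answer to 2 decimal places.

The normal force is N = mg cos 54° = 144.154 N. With F at its minimum the block is on the verge of sliding down, so static friction is at its maximum μ_s N = 0.2 × 144.154 = 28.831 N and acts up the slope.
Equilibrium along the incline: F + μ_s N = mg sin 54°, so F = 198.411 − 28.831 = 169.580 N.

169.58 N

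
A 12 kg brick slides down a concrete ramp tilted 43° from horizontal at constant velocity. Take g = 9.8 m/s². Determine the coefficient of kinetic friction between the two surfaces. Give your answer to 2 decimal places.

At constant velocity the net force along the incline is zero: mg sin 43° = μ mg cos 43°.
So μ = tan 43° = 0.6820 / 0.7314 = 0.9325.

0.93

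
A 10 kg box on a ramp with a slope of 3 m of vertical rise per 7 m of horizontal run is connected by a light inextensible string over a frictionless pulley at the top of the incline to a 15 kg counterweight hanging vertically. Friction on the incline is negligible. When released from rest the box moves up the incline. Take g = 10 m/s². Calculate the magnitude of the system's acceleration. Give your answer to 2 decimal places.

For the box on the incline: the weight component along the slope is m₁g sin 23.20° = 10 × 10 × 0.3939 = 39.390 N and the normal force is N = m₁g cos 23.20° = 91.915 N.
Newton's second law for the box (up-slope positive): T − 39.390 = 10 a. For the hanging counterweight (downward positive): 15 × 10 − T = 15 a.
Adding the two equations eliminates T: 110.610 = 25 a, so a = 4.4244 m/s².

4.42 m/s²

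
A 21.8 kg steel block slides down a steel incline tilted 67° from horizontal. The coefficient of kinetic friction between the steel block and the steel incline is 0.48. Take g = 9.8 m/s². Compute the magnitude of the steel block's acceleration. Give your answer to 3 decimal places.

Resolving the weight along the incline: the component pulling the steel block down the slope is mg sin 67° = 21.8 × 9.8 × 0.9205 = 196.656 N, and the normal force is N = mg cos 67° = 21.8 × 9.8 × 0.3907 = 83.469 N.
Kinetic friction acts up the slope with magnitude f = μN = 0.48 × 83.469 = 40.065 N.
Net force along the incline is 196.656 − 40.065 = 156.591 N, so a = 156.591 / 21.8 = 7.1831 m/s².

7.183 m/s²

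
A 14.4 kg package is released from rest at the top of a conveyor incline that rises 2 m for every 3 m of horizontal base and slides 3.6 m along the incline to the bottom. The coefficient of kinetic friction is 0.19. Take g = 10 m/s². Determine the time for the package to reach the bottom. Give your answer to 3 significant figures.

The weight component along the incline is mg sin 33.69° = 79.877 N and the normal force is N = mg cos 33.69° = 119.815 N.
Friction up the slope is f = μN = 0.19 × 119.815 = 22.765 N, so the net downslope force is 79.877 − 22.765 = 57.112 N and a = 57.112 / 14.4 = 3.9661 m/s².
Starting from rest, L = ½at², so t = √(2L/a) = √(2 × 3.6 / 3.9661) = 1.3474 s.

1.35 s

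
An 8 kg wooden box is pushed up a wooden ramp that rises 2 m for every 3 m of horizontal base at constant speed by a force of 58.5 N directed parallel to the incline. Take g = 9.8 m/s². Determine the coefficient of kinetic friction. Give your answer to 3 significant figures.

At constant speed ΣF = 0 along the incline. The applied 58.5 N acts up the slope; the weight component mg sin 33.69° = 43.488 N and kinetic friction μN both act down the slope.
So 58.5 = 43.488 + μ × 65.233, giving μ = (58.5 − 43.488) / 65.233 = 0.2301.

0.230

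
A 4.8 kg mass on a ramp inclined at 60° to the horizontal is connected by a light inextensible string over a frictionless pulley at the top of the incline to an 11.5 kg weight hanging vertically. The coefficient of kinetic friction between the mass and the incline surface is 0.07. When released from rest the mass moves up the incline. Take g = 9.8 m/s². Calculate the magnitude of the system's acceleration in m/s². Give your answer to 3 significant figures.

4.31 m/s²

For the mass on the incline: the weight component along the slope is m₁g sin 60° = 4.8 × 9.8 × 0.8660 = 40.737 N and the normal force is N = m₁g cos 60° = 23.520 N.
Kinetic friction opposes the mass's motion up the incline: f = μN = 0.07 × 23.520 = 1.646 N acting down the slope.
Newton's second law for the mass (up-slope positive): T − 40.737 − 1.646 = 4.8 a. For the hanging weight (downward positive): 11.5 × 9.8 − T = 11.5 a.
Adding the two equations eliminates T: 70.317 = 16.3 a, so a = 4.3139 m/s².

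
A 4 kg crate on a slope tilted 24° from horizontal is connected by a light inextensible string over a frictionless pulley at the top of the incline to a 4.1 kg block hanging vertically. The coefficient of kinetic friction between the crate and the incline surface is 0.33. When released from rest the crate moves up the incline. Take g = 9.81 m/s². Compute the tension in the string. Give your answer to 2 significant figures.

For the crate on the incline: the weight component along the slope is m₁g sin 24° = 4 × 9.81 × 0.4067 = 15.959 N and the normal force is N = m₁g cos 24° = 35.848 N.
Kinetic friction opposes the crate's motion up the incline: f = μN = 0.33 × 35.848 = 11.830 N acting down the slope.
Newton's second law for the crate (up-slope positive): T − 15.959 − 11.830 = 4 a. For the hanging block (downward positive): 4.1 × 9.81 − T = 4.1 a.
Adding the two equations eliminates T: 12.432 = 8.1 a, so a = 1.5348 m/s².
Then from the hanging block's equation, T = 4.1 × (9.81 − 1.5348) = 33.928 N.

34 N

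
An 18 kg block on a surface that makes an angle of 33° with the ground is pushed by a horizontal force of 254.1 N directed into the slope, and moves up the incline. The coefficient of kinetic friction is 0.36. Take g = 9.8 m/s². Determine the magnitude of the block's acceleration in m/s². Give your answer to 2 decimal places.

0.78 m/s²

The horizontal push has components F cos 33° = 254.1 × 0.8387 = 213.114 N up the incline and F sin 33° = 254.1 × 0.5446 = 138.383 N pressing into the surface.
The normal force is therefore N = mg cos 33° + F sin 33° = 147.947 + 138.383 = 286.330 N, and kinetic friction down the slope is μN = 0.36 × 286.330 = 103.079 N.
Along the incline: F cos 33° − mg sin 33° − μN = ma, so 213.114 − 96.067 − 103.079 = 18 a, giving a = 0.7760 m/s².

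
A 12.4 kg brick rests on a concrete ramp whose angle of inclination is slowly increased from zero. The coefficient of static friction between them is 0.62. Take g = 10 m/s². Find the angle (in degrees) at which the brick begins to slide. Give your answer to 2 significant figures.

At the threshold of sliding, static friction is at its maximum μ_s N and exactly balances the weight component along the incline: mg sin θ = μ_s mg cos θ.
Hence tan θ = μ_s = 0.62, so θ = arctan(0.62) = 31.7989°.

32°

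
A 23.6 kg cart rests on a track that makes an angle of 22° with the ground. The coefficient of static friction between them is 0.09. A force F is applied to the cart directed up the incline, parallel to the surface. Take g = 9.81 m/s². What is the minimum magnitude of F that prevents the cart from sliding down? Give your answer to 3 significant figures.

67.4 N

The normal force is N = mg cos 22° = 214.658 N. With F at its minimum the cart is on the verge of sliding down, so static friction is at its maximum μ_s N = 0.09 × 214.658 = 19.319 N and acts up the slope.
Equilibrium along the incline: F + μ_s N = mg sin 22°, so F = 86.727 − 19.319 = 67.408 N.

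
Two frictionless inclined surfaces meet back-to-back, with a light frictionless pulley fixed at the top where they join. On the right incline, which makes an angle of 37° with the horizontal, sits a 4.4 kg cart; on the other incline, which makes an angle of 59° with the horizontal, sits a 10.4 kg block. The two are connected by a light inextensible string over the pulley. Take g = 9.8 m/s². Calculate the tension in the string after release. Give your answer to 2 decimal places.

Resolve each weight along its own incline: the 4.4 kg mass has component 4.4 × 9.8 × sin 37° = 25.950 N down its slope, and the 10.4 kg mass has 10.4 × 9.8 × sin 59° = 87.362 N down its slope.
The 10.4 kg side's 87.362 N exceeds the other side's 25.950 N, so that mass slides down and the 4.4 kg mass slides up. Taking that direction as positive, Newton's second law for the whole system gives 87.362 − 25.950 = (4.4 + 10.4) a, so a = 61.412 / 14.8 = 4.1495 m/s².
For the 4.4 kg mass (up-slope positive): T − 25.950 = 4.4 × 4.1495, so T = 44.208 N.

44.21 N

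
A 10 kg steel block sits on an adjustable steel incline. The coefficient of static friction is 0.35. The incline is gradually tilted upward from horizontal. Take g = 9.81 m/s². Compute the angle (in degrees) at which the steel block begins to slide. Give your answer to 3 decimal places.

19.290°

At the threshold of sliding, static friction is at its maximum μ_s N and exactly balances the weight component along the incline: mg sin θ = μ_s mg cos θ.
Hence tan θ = μ_s = 0.35, so θ = arctan(0.35) = 19.2900°.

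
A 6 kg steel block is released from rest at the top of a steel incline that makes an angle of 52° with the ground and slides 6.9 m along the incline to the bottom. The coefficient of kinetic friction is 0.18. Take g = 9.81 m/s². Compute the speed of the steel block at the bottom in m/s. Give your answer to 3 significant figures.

The weight component along the incline is mg sin 52° = 46.382 N and the normal force is N = mg cos 52° = 36.238 N.
Friction up the slope is f = μN = 0.18 × 36.238 = 6.523 N, so the net downslope force is 46.382 − 6.523 = 39.859 N and a = 39.859 / 6 = 6.6432 m/s².
Starting from rest over a distance of 6.9 m, v² = 2aL = 2 × 6.6432 × 6.9 = 91.6762, so v = 9.5748 m/s.

9.57 m/s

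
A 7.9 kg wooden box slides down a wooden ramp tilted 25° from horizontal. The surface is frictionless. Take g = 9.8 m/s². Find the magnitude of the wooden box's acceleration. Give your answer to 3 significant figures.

4.14 m/s²

Resolving the weight along the incline: the component pulling the wooden box down the slope is mg sin 25° = 7.9 × 9.8 × 0.4226 = 32.718 N, and the normal force is N = mg cos 25° = 7.9 × 9.8 × 0.9063 = 70.166 N.
With no friction the net force along the incline is 32.718 N, so a = g sin 25° = 32.718 / 7.9 = 4.1415 m/s².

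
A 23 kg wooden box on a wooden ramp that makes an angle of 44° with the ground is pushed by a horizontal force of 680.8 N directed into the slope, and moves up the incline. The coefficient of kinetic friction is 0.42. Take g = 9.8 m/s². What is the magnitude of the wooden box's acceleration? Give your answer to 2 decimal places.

The horizontal push has components F cos 44° = 680.8 × 0.7193 = 489.699 N up the incline and F sin 44° = 680.8 × 0.6947 = 472.952 N pressing into the surface.
The normal force is therefore N = mg cos 44° + F sin 44° = 162.130 + 472.952 = 635.082 N, and kinetic friction down the slope is μN = 0.42 × 635.082 = 266.734 N.
Along the incline: F cos 44° − mg sin 44° − μN = ma, so 489.699 − 156.585 − 266.734 = 23 a, giving a = 2.8861 m/s².

2.89 m/s²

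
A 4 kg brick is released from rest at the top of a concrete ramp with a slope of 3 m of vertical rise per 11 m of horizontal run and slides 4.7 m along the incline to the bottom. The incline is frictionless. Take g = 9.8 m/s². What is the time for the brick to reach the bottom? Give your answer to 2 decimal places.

1.91 s

The weight component along the incline is mg sin 15.26° = 10.314 N and the normal force is N = mg cos 15.26° = 37.819 N.
With no friction, a = g sin 15.26° = 2.5786 m/s².
Starting from rest, L = ½at², so t = √(2L/a) = √(2 × 4.7 / 2.5786) = 1.9093 s.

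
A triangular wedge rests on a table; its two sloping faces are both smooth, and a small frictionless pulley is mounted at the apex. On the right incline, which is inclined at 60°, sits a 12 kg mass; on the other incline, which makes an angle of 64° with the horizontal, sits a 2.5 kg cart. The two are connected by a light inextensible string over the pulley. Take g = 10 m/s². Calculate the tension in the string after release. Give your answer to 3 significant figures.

Resolve each weight along its own incline: the 12 kg mass has component 12 × 10 × sin 60° = 103.923 N down its slope, and the 2.5 kg mass has 2.5 × 10 × sin 64° = 22.470 N down its slope.
The 12 kg side's 103.923 N exceeds the other side's 22.470 N, so that mass slides down and the 2.5 kg mass slides up. Taking that direction as positive, Newton's second law for the whole system gives 103.923 − 22.470 = (12 + 2.5) a, so a = 81.453 / 14.5 = 5.6174 m/s².
For the 2.5 kg mass (up-slope positive): T − 22.470 = 2.5 × 5.6174, so T = 36.514 N.

36.5 N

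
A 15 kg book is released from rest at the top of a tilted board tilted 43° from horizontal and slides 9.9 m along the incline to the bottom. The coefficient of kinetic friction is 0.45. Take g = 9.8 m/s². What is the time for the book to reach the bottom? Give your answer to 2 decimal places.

2.39 s

The weight component along the incline is mg sin 43° = 100.254 N and the normal force is N = mg cos 43° = 107.509 N.
Friction up the slope is f = μN = 0.45 × 107.509 = 48.379 N, so the net downslope force is 100.254 − 48.379 = 51.875 N and a = 51.875 / 15 = 3.4583 m/s².
Starting from rest, L = ½at², so t = √(2L/a) = √(2 × 9.9 / 3.4583) = 2.3928 s.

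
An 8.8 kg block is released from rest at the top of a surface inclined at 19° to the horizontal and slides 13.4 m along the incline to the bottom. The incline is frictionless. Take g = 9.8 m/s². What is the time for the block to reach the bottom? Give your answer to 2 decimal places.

The weight component along the incline is mg sin 19° = 28.077 N and the normal force is N = mg cos 19° = 81.542 N.
With no friction, a = g sin 19° = 3.1906 m/s².
Starting from rest, L = ½at², so t = √(2L/a) = √(2 × 13.4 / 3.1906) = 2.8982 s.

2.90 s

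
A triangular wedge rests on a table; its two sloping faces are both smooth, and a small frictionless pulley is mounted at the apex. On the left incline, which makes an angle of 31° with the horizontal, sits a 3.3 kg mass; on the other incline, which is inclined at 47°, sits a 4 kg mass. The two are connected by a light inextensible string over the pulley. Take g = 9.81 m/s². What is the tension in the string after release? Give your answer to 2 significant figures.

22 N

Resolve each weight along its own incline: the 3.3 kg mass has component 3.3 × 9.81 × sin 31° = 16.673 N down its slope, and the 4 kg mass has 4 × 9.81 × sin 47° = 28.698 N down its slope.
The 4 kg side's 28.698 N exceeds the other side's 16.673 N, so that mass slides down and the 3.3 kg mass slides up. Taking that direction as positive, Newton's second law for the whole system gives 28.698 − 16.673 = (3.3 + 4) a, so a = 12.025 / 7.3 = 1.6473 m/s².
For the 3.3 kg mass (up-slope positive): T − 16.673 = 3.3 × 1.6473, so T = 22.109 N.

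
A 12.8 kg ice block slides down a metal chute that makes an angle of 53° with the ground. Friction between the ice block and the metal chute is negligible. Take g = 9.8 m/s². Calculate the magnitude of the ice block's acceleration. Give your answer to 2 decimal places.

Resolving the weight along the incline: the component pulling the ice block down the slope is mg sin 53° = 12.8 × 9.8 × 0.7986 = 100.176 N, and the normal force is N = mg cos 53° = 12.8 × 9.8 × 0.6018 = 75.490 N.
With no friction the net force along the incline is 100.176 N, so a = g sin 53° = 100.176 / 12.8 = 7.8262 m/s².

7.83 m/s²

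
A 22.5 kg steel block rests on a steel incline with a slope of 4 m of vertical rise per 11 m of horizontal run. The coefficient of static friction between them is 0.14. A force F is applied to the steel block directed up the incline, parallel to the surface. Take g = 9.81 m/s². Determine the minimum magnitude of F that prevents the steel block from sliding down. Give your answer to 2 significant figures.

46 N

The normal force is N = mg cos 19.98° = 207.436 N. With F at its minimum the steel block is on the verge of sliding down, so static friction is at its maximum μ_s N = 0.14 × 207.436 = 29.041 N and acts up the slope.
Equilibrium along the incline: F + μ_s N = mg sin 19.98°, so F = 75.431 − 29.041 = 46.390 N.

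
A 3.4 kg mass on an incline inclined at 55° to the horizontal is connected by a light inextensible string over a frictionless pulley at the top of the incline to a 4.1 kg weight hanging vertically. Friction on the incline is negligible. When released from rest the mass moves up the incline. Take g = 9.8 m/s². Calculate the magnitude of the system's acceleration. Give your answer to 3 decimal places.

1.718 m/s²

For the mass on the incline: the weight component along the slope is m₁g sin 55° = 3.4 × 9.8 × 0.8192 = 27.296 N and the normal force is N = m₁g cos 55° = 19.112 N.
Newton's second law for the mass (up-slope positive): T − 27.296 = 3.4 a. For the hanging weight (downward positive): 4.1 × 9.8 − T = 4.1 a.
Adding the two equations eliminates T: 12.884 = 7.5 a, so a = 1.7179 m/s².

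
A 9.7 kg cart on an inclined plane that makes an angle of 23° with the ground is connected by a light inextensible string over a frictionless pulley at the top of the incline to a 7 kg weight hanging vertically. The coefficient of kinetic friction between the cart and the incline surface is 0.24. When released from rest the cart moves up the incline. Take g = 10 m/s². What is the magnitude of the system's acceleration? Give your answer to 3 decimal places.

For the cart on the incline: the weight component along the slope is m₁g sin 23° = 9.7 × 10 × 0.3907 = 37.898 N and the normal force is N = m₁g cos 23° = 89.289 N.
Kinetic friction opposes the cart's motion up the incline: f = μN = 0.24 × 89.289 = 21.429 N acting down the slope.
Newton's second law for the cart (up-slope positive): T − 37.898 − 21.429 = 9.7 a. For the hanging weight (downward positive): 7 × 10 − T = 7 a.
Adding the two equations eliminates T: 10.673 = 16.7 a, so a = 0.6391 m/s².

0.639 m/s²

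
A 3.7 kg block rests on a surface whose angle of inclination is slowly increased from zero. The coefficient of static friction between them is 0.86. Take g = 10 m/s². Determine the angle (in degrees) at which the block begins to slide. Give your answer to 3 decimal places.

40.696°

At the threshold of sliding, static friction is at its maximum μ_s N and exactly balances the weight component along the incline: mg sin θ = μ_s mg cos θ.
Hence tan θ = μ_s = 0.86, so θ = arctan(0.86) = 40.6955°.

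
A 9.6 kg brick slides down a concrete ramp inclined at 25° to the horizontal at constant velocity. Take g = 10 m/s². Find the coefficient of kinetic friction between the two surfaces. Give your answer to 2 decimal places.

0.47

At constant velocity the net force along the incline is zero: mg sin 25° = μ mg cos 25°.
So μ = tan 25° = 0.4226 / 0.9063 = 0.4663.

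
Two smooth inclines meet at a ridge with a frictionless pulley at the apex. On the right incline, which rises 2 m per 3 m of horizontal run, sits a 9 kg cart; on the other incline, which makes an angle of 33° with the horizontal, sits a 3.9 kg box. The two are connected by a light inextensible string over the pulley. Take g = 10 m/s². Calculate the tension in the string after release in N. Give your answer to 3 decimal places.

29.912 N

Resolve each weight along its own incline: the 9 kg mass has component 9 × 10 × sin 33.69° = 49.923 N down its slope, and the 3.9 kg mass has 3.9 × 10 × sin 33° = 21.241 N down its slope.
The 9 kg side's 49.923 N exceeds the other side's 21.241 N, so that mass slides down and the 3.9 kg mass slides up. Taking that direction as positive, Newton's second law for the whole system gives 49.923 − 21.241 = (9 + 3.9) a, so a = 28.682 / 12.9 = 2.2234 m/s².
For the 3.9 kg mass (up-slope positive): T − 21.241 = 3.9 × 2.2234, so T = 29.912 N.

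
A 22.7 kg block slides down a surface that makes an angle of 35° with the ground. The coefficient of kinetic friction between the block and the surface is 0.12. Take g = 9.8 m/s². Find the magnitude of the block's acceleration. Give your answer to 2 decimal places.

4.66 m/s²

Resolving the weight along the incline: the component pulling the block down the slope is mg sin 35° = 22.7 × 9.8 × 0.5736 = 127.603 N, and the normal force is N = mg cos 35° = 22.7 × 9.8 × 0.8192 = 182.239 N.
Kinetic friction acts up the slope with magnitude f = μN = 0.12 × 182.239 = 21.869 N.
Net force along the incline is 127.603 − 21.869 = 105.734 N, so a = 105.734 / 22.7 = 4.6579 m/s².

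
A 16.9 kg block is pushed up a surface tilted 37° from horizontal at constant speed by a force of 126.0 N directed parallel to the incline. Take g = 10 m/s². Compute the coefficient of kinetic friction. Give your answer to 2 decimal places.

At constant speed ΣF = 0 along the incline. The applied 126.0 N acts up the slope; the weight component mg sin 37° = 101.707 N and kinetic friction μN both act down the slope.
So 126.0 = 101.707 + μ × 134.969, giving μ = (126.0 − 101.707) / 134.969 = 0.1800.

0.18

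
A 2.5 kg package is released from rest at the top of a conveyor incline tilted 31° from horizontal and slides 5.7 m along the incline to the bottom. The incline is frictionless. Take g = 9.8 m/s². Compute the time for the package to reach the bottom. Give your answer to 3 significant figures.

The weight component along the incline is mg sin 31° = 12.618 N and the normal force is N = mg cos 31° = 21.001 N.
With no friction, a = g sin 31° = 5.0474 m/s².
Starting from rest, L = ½at², so t = √(2L/a) = √(2 × 5.7 / 5.0474) = 1.5029 s.

1.50 s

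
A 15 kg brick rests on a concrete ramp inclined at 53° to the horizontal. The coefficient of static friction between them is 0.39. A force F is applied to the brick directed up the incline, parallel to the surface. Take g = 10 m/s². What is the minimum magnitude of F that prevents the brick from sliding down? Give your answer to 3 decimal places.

The normal force is N = mg cos 53° = 90.272 N. With F at its minimum the brick is on the verge of sliding down, so static friction is at its maximum μ_s N = 0.39 × 90.272 = 35.206 N and acts up the slope.
Equilibrium along the incline: F + μ_s N = mg sin 53°, so F = 119.795 − 35.206 = 84.589 N.

84.589 N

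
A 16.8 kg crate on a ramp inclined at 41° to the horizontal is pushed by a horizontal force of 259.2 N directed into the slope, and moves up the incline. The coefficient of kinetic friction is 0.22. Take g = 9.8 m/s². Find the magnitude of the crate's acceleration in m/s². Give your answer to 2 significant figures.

1.4 m/s²

The horizontal push has components F cos 41° = 259.2 × 0.7547 = 195.618 N up the incline and F sin 41° = 259.2 × 0.6561 = 170.061 N pressing into the surface.
The normal force is therefore N = mg cos 41° + F sin 41° = 124.254 + 170.061 = 294.315 N, and kinetic friction down the slope is μN = 0.22 × 294.315 = 64.749 N.
Along the incline: F cos 41° − mg sin 41° − μN = ma, so 195.618 − 108.020 − 64.749 = 16.8 a, giving a = 1.3601 m/s².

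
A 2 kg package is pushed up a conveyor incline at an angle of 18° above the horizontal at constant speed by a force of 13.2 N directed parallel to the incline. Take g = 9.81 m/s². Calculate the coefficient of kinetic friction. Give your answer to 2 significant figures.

0.38

At constant speed ΣF = 0 along the incline. The applied 13.2 N acts up the slope; the weight component mg sin 18° = 6.063 N and kinetic friction μN both act down the slope.
So 13.2 = 6.063 + μ × 18.660, giving μ = (13.2 − 6.063) / 18.660 = 0.3825.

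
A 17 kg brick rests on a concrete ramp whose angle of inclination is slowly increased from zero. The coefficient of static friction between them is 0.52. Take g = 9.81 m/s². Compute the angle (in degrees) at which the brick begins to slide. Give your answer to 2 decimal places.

27.47°

At the threshold of sliding, static friction is at its maximum μ_s N and exactly balances the weight component along the incline: mg sin θ = μ_s mg cos θ.
Hence tan θ = μ_s = 0.52, so θ = arctan(0.52) = 27.4744°.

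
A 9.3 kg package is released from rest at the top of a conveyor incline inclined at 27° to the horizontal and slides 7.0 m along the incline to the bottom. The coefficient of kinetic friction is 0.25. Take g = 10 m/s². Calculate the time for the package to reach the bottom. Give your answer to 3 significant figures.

The weight component along the incline is mg sin 27° = 42.221 N and the normal force is N = mg cos 27° = 82.864 N.
Friction up the slope is f = μN = 0.25 × 82.864 = 20.716 N, so the net downslope force is 42.221 − 20.716 = 21.505 N and a = 21.505 / 9.3 = 2.3124 m/s².
Starting from rest, L = ½at², so t = √(2L/a) = √(2 × 7.0 / 2.3124) = 2.4606 s.

2.46 s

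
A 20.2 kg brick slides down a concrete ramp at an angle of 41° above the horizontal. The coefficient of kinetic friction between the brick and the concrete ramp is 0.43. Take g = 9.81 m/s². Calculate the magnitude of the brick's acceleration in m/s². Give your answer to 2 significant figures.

Resolving the weight along the incline: the component pulling the brick down the slope is mg sin 41° = 20.2 × 9.81 × 0.6561 = 130.014 N, and the normal force is N = mg cos 41° = 20.2 × 9.81 × 0.7547 = 149.553 N.
Kinetic friction acts up the slope with magnitude f = μN = 0.43 × 149.553 = 64.308 N.
Net force along the incline is 130.014 − 64.308 = 65.706 N, so a = 65.706 / 20.2 = 3.2528 m/s².

3.3 m/s²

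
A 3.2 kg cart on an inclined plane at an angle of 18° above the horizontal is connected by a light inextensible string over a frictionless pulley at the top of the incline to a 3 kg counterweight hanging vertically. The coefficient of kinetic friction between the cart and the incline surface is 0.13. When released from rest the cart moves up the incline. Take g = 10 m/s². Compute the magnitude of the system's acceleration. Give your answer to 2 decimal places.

2.61 m/s²

For the cart on the incline: the weight component along the slope is m₁g sin 18° = 3.2 × 10 × 0.3090 = 9.888 N and the normal force is N = m₁g cos 18° = 30.434 N.
Kinetic friction opposes the cart's motion up the incline: f = μN = 0.13 × 30.434 = 3.956 N acting down the slope.
Newton's second law for the cart (up-slope positive): T − 9.888 − 3.956 = 3.2 a. For the hanging counterweight (downward positive): 3 × 10 − T = 3 a.
Adding the two equations eliminates T: 16.156 = 6.2 a, so a = 2.6058 m/s².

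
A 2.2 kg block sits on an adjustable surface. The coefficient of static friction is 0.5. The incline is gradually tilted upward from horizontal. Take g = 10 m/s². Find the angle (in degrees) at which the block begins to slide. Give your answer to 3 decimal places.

At the threshold of sliding, static friction is at its maximum μ_s N and exactly balances the weight component along the incline: mg sin θ = μ_s mg cos θ.
Hence tan θ = μ_s = 0.5, so θ = arctan(0.5) = 26.5651°.

26.565°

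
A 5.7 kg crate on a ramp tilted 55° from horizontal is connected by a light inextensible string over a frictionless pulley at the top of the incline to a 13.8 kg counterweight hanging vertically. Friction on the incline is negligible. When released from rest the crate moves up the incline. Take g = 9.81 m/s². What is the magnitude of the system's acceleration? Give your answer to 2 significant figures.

4.6 m/s²

For the crate on the incline: the weight component along the slope is m₁g sin 55° = 5.7 × 9.81 × 0.8192 = 45.807 N and the normal force is N = m₁g cos 55° = 32.073 N.
Newton's second law for the crate (up-slope positive): T − 45.807 = 5.7 a. For the hanging counterweight (downward positive): 13.8 × 9.81 − T = 13.8 a.
Adding the two equations eliminates T: 89.571 = 19.5 a, so a = 4.5934 m/s².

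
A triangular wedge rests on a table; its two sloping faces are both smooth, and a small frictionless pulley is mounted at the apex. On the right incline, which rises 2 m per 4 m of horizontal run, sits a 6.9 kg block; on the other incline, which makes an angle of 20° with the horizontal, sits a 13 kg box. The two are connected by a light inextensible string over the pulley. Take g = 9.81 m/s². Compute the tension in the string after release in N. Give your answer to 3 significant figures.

Resolve each weight along its own incline: the 6.9 kg mass has component 6.9 × 9.81 × sin 26.57° = 30.271 N down its slope, and the 13 kg mass has 13 × 9.81 × sin 20° = 43.618 N down its slope.
The 13 kg side's 43.618 N exceeds the other side's 30.271 N, so that mass slides down and the 6.9 kg mass slides up. Taking that direction as positive, Newton's second law for the whole system gives 43.618 − 30.271 = (6.9 + 13) a, so a = 13.347 / 19.9 = 0.6707 m/s².
For the 6.9 kg mass (up-slope positive): T − 30.271 = 6.9 × 0.6707, so T = 34.899 N.

34.9 N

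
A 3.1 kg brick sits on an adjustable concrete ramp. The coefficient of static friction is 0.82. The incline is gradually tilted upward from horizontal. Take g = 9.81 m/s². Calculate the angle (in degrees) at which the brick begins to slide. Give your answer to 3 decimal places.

At the threshold of sliding, static friction is at its maximum μ_s N and exactly balances the weight component along the incline: mg sin θ = μ_s mg cos θ.
Hence tan θ = μ_s = 0.82, so θ = arctan(0.82) = 39.3518°.

39.352°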